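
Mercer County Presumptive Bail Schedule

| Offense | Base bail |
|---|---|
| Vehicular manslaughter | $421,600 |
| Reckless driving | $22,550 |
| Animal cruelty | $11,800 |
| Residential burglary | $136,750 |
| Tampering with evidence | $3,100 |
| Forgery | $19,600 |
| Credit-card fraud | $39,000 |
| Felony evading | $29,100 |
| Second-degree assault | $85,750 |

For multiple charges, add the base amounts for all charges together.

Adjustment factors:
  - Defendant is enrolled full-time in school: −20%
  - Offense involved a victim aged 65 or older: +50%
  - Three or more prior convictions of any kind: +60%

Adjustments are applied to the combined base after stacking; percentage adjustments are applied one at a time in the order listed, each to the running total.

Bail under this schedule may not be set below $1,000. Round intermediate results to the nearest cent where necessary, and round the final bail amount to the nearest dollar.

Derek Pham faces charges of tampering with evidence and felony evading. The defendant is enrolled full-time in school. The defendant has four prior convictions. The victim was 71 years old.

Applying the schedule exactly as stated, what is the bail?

$61,824

Base amounts from the schedule: tampering with evidence $3,100; felony evading $29,100.
Stacking rule: sum of all bases. $3,100 + $29,100 = $32,200.
Defendant is enrolled full-time in school (−20%): $32,200 × 0.8 = $25,760.
Offense involved a victim aged 65 or older (+50%): $25,760 × 1.5 = $38,640.
Three or more prior convictions of any kind (+60%): $38,640 × 1.6 = $61,824.
$61,824 is at or above the $1,000 minimum.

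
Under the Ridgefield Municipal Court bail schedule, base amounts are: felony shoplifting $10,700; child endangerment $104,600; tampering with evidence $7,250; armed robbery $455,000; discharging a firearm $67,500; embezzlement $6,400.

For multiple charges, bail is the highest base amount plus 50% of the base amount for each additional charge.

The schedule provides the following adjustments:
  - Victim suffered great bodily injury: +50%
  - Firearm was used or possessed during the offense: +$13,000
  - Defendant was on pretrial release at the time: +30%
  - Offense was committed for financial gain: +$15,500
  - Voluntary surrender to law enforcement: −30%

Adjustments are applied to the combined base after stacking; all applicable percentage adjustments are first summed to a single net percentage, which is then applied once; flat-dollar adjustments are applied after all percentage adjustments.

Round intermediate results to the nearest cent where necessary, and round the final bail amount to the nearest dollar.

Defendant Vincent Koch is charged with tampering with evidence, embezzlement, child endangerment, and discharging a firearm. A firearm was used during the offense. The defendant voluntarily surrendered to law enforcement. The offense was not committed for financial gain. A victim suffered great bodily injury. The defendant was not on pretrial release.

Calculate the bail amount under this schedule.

Base amounts from the schedule: tampering with evidence $7,250; embezzlement $6,400; child endangerment $104,600; discharging a firearm $67,500.
Stacking rule: highest base plus 50% of each additional charge. Highest is child endangerment at $104,600. Additional: $7,250 × 50% = $3,625; $6,400 × 50% = $3,200; $67,500 × 50% = $33,750. Combined base = $104,600 + $40,575 = $145,175.
Net percentage adjustment: +50% −30% = +20%. $145,175 × 1.2 = $174,210.
Firearm was used or possessed during the offense (+$13,000 flat): $174,210 + $13,000 = $187,210.

$187,210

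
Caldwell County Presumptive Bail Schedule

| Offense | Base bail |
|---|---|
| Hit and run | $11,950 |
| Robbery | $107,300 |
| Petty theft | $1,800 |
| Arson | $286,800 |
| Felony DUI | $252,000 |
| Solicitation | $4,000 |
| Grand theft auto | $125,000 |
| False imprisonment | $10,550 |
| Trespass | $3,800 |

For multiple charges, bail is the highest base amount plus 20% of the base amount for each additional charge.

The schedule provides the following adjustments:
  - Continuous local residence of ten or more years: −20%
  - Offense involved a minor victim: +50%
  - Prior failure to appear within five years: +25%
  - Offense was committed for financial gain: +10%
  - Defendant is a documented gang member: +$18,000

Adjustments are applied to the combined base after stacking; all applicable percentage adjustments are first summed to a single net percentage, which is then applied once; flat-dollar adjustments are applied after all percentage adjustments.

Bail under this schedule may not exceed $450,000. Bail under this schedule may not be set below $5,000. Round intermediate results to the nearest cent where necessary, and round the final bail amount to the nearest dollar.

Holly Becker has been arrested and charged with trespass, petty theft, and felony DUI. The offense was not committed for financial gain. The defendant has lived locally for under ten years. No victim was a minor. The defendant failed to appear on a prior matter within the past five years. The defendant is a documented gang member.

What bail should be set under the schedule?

Base amounts from the schedule: trespass $3,800; petty theft $1,800; felony DUI $252,000.
Stacking rule: highest base plus 20% of each additional charge. Highest is felony DUI at $252,000. Additional: $3,800 × 20% = $760; $1,800 × 20% = $360. Combined base = $252,000 + $1,120 = $253,120.
Prior failure to appear within five years (+25%): $253,120 × 1.25 = $316,400.
Defendant is a documented gang member (+$18,000 flat): $316,400 + $18,000 = $334,400.
$334,400 is within the $450,000 maximum.
$334,400 is at or above the $5,000 minimum.

$334,400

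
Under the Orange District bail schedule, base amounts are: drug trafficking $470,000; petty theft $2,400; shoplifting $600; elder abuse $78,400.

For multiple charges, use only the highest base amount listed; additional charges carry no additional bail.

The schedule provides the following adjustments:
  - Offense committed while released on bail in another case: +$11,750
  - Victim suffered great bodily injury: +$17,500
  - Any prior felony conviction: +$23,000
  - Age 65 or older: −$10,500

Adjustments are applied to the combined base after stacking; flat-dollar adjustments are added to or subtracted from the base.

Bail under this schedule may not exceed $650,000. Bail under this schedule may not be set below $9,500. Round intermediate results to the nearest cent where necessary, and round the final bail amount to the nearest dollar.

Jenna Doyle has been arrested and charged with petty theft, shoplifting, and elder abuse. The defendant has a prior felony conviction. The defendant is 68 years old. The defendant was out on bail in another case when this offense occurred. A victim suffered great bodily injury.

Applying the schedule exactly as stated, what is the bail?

Base amounts from the schedule: petty theft $2,400; shoplifting $600; elder abuse $78,400.
Stacking rule: use the highest base only. Highest is elder abuse at $78,400. Combined base = $78,400.
Offense committed while released on bail in another case (+$11,750 flat): $78,400 + $11,750 = $90,150.
Victim suffered great bodily injury (+$17,500 flat): $90,150 + $17,500 = $107,650.
Any prior felony conviction (+$23,000 flat): $107,650 + $23,000 = $130,650.
Age 65 or older (−$10,500 flat): $130,650 − $10,500 = $120,150.
$120,150 is within the $650,000 maximum.
$120,150 is at or above the $9,500 minimum.

$120,150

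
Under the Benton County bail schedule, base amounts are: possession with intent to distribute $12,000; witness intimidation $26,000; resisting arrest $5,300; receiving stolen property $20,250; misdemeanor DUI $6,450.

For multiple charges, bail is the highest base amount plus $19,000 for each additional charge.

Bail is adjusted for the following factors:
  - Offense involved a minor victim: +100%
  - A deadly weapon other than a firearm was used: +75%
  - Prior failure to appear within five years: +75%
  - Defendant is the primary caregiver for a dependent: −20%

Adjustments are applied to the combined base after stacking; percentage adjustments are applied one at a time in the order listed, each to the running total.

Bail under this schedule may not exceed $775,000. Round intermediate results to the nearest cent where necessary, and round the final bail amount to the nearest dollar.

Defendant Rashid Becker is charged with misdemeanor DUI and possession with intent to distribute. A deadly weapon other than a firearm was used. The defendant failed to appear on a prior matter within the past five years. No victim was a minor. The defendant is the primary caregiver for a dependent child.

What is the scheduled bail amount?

$75,950

Base amounts from the schedule: misdemeanor DUI $6,450; possession with intent to distribute $12,000.
Stacking rule: highest base plus $19,000 per additional charge. Highest is possession with intent to distribute at $12,000; 1 additional charge → +$19,000. Combined base = $31,000.
A deadly weapon other than a firearm was used (+75%): $31,000 × 1.75 = $54,250.
Prior failure to appear within five years (+75%): $54,250 × 1.75 = $94,937.50.
Defendant is the primary caregiver for a dependent (−20%): $94,937.50 × 0.8 = $75,950.
$75,950 is within the $775,000 maximum.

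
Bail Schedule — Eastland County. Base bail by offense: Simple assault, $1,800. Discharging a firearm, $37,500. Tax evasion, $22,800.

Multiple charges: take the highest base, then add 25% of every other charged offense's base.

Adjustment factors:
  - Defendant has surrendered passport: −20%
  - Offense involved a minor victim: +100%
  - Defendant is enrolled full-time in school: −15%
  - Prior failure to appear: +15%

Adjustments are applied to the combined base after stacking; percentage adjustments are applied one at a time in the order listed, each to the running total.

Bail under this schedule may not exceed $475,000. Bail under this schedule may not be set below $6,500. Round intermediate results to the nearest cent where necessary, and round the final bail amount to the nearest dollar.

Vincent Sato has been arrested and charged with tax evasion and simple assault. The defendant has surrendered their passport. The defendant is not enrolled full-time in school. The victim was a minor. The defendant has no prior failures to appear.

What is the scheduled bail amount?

Base amounts from the schedule: tax evasion $22,800; simple assault $1,800.
Stacking rule: highest base plus 25% of each additional charge. Highest is tax evasion at $22,800. Additional: $1,800 × 25% = $450. Combined base = $22,800 + $450 = $23,250.
Defendant has surrendered passport (−20%): $23,250 × 0.8 = $18,600.
Offense involved a minor victim (+100%): $18,600 × 2 = $37,200.
$37,200 is within the $475,000 maximum.
$37,200 is at or above the $6,500 minimum.

$37,200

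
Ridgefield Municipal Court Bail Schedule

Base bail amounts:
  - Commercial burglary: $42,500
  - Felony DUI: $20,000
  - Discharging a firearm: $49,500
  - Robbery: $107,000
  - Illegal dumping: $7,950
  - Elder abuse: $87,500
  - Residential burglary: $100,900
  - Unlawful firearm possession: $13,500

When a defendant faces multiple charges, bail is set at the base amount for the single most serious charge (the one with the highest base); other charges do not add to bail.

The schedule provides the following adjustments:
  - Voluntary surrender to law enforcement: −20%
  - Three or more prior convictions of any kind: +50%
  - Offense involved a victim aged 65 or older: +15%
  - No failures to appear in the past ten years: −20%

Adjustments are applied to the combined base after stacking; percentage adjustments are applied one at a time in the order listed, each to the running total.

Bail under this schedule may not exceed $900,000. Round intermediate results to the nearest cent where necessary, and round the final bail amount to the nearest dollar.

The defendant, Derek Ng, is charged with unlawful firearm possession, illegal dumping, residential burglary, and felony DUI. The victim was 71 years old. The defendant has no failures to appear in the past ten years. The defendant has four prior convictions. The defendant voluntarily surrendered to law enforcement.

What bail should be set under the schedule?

$111,394

Base amounts from the schedule: unlawful firearm possession $13,500; illegal dumping $7,950; residential burglary $100,900; felony DUI $20,000.
Stacking rule: use the highest base only. Highest is residential burglary at $100,900. Combined base = $100,900.
Voluntary surrender to law enforcement (−20%): $100,900 × 0.8 = $80,720.
Three or more prior convictions of any kind (+50%): $80,720 × 1.5 = $121,080.
Offense involved a victim aged 65 or older (+15%): $121,080 × 1.15 = $139,242.
No failures to appear in the past ten years (−20%): $139,242 × 0.8 = $111,393.60.
$111,393.60 is within the $900,000 maximum.
Rounded to the nearest dollar: $111,394.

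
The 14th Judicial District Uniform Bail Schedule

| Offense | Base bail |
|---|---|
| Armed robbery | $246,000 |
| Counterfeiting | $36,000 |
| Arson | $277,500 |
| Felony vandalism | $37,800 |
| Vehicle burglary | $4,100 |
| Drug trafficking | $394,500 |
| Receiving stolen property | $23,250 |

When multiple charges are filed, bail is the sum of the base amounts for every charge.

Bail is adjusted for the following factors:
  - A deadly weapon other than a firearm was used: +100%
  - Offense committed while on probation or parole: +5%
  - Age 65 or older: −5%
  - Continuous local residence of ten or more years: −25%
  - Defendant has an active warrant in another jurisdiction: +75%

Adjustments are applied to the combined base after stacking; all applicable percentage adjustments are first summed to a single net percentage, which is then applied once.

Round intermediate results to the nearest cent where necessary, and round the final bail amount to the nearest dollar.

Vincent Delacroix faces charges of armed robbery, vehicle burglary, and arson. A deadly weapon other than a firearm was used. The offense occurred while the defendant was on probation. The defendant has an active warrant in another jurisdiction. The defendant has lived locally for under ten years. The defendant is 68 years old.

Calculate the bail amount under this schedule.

$1,450,900

Base amounts from the schedule: armed robbery $246,000; vehicle burglary $4,100; arson $277,500.
Stacking rule: sum of all bases. $246,000 + $4,100 + $277,500 = $527,600.
Net percentage adjustment: +100% +5% −5% +75% = +175%. $527,600 × 2.75 = $1,450,900.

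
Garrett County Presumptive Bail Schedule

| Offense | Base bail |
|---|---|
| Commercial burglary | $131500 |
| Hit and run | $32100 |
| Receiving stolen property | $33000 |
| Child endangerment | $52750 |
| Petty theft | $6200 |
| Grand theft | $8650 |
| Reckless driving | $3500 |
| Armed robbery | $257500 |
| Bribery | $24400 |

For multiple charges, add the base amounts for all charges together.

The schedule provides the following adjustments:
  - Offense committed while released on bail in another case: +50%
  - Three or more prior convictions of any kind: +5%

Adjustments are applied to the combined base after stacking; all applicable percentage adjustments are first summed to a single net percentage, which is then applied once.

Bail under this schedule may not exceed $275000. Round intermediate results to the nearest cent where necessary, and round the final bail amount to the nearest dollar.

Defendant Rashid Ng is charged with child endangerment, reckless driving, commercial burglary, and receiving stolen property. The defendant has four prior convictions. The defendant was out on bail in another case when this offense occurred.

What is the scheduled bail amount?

Base amounts from the schedule: child endangerment $52750; reckless driving $3500; commercial burglary $131500; receiving stolen property $33000.
Stacking rule: sum of all bases. $52750 + $3500 + $131500 + $33000 = $220750.
Net percentage adjustment: +50% +5% = +55%. $220750 × 1.55 = $342162.50.
Result $342162.50 exceeds the maximum of $275000; bail is capped at $275000.

$275000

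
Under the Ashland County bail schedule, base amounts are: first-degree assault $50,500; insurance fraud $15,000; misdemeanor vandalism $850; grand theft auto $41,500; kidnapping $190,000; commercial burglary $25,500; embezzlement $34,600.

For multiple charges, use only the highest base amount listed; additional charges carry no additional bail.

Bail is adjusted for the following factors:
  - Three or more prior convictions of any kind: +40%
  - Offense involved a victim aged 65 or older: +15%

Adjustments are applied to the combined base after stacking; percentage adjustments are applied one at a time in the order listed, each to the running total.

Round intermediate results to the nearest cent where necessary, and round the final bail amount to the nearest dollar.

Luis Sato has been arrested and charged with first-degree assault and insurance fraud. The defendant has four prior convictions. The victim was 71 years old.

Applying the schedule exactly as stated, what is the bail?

Base amounts from the schedule: first-degree assault $50,500; insurance fraud $15,000.
Stacking rule: use the highest base only. Highest is first-degree assault at $50,500. Combined base = $50,500.
Three or more prior convictions of any kind (+40%): $50,500 × 1.4 = $70,700.
Offense involved a victim aged 65 or older (+15%): $70,700 × 1.15 = $81,305.

$81,305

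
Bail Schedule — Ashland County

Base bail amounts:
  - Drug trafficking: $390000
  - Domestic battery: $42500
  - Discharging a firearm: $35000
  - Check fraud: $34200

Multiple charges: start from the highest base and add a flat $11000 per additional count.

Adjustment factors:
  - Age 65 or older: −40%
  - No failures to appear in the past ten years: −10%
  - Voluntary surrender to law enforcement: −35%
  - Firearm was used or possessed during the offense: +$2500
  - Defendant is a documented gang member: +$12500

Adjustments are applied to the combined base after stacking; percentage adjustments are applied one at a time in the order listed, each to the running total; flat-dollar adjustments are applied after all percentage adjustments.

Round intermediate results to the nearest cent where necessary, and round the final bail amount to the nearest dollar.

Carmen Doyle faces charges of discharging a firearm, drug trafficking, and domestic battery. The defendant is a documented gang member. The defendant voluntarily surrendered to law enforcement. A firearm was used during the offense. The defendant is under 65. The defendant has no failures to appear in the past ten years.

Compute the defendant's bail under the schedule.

Base amounts from the schedule: discharging a firearm $35000; drug trafficking $390000; domestic battery $42500.
Stacking rule: highest base plus $11000 per additional charge. Highest is drug trafficking at $390000; 2 additional charges → +$22000. Combined base = $412000.
No failures to appear in the past ten years (−10%): $412000 × 0.9 = $370800.
Voluntary surrender to law enforcement (−35%): $370800 × 0.65 = $241020.
Firearm was used or possessed during the offense (+$2500 flat): $241020 + $2500 = $243520.
Defendant is a documented gang member (+$12500 flat): $243520 + $12500 = $256020.

$256020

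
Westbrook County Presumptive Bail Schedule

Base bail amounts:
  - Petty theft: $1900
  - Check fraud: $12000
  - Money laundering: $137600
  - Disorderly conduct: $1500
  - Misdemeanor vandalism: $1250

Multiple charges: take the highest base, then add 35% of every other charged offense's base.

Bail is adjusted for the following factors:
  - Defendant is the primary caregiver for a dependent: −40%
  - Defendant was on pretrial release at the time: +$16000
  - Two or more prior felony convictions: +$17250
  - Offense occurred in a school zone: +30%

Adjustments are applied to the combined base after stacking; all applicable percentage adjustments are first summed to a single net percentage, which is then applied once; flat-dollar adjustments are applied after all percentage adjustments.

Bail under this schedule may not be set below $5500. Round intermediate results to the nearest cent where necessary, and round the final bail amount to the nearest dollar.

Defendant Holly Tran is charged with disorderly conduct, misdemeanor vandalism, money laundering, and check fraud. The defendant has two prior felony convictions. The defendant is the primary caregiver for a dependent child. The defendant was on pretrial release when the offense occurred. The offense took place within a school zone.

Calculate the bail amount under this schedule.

Base amounts from the schedule: disorderly conduct $1500; misdemeanor vandalism $1250; money laundering $137600; check fraud $12000.
Stacking rule: highest base plus 35% of each additional charge. Highest is money laundering at $137600. Additional: $1500 × 35% = $525; $1250 × 35% = $437.50; $12000 × 35% = $4200. Combined base = $137600 + $5162.50 = $142762.50.
Net percentage adjustment: −40% +30% = −10%. $142762.50 × 0.9 = $128486.25.
Defendant was on pretrial release at the time (+$16000 flat): $128486.25 + $16000 = $144486.25.
Two or more prior felony convictions (+$17250 flat): $144486.25 + $17250 = $161736.25.
$161736.25 is at or above the $5500 minimum.
Rounded to the nearest dollar: $161736.

$161736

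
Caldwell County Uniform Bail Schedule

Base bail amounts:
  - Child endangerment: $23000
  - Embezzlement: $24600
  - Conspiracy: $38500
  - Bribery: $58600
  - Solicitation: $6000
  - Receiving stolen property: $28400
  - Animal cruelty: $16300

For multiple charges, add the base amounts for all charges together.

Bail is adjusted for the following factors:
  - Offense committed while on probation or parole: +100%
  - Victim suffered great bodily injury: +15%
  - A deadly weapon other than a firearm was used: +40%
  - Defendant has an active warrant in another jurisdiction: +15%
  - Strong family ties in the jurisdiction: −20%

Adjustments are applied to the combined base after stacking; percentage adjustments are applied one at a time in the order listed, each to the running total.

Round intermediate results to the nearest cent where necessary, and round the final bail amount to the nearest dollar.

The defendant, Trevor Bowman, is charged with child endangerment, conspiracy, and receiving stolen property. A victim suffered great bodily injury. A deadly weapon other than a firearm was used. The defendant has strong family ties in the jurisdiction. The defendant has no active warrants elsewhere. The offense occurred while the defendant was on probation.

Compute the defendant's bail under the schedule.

$231582

Base amounts from the schedule: child endangerment $23000; conspiracy $38500; receiving stolen property $28400.
Stacking rule: sum of all bases. $23000 + $38500 + $28400 = $89900.
Offense committed while on probation or parole (+100%): $89900 × 2 = $179800.
Victim suffered great bodily injury (+15%): $179800 × 1.15 = $206770.
A deadly weapon other than a firearm was used (+40%): $206770 × 1.4 = $289478.
Strong family ties in the jurisdiction (−20%): $289478 × 0.8 = $231582.40.
Rounded to the nearest dollar: $231582.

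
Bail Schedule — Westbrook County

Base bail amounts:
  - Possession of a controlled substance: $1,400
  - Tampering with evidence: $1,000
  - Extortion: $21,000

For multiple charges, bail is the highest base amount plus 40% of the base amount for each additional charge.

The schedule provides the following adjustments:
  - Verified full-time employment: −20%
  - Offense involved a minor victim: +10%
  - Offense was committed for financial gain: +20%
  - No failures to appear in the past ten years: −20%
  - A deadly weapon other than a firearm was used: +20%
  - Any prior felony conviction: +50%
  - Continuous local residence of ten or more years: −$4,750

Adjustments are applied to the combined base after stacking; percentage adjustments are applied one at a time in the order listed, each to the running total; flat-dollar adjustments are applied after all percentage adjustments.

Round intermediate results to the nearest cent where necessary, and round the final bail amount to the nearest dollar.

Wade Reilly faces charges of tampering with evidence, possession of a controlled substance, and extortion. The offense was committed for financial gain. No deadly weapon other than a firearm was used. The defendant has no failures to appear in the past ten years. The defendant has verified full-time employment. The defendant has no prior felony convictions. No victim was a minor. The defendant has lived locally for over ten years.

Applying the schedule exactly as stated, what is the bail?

$12,115

Base amounts from the schedule: tampering with evidence $1,000; possession of a controlled substance $1,400; extortion $21,000.
Stacking rule: highest base plus 40% of each additional charge. Highest is extortion at $21,000. Additional: $1,000 × 40% = $400; $1,400 × 40% = $560. Combined base = $21,000 + $960 = $21,960.
Verified full-time employment (−20%): $21,960 × 0.8 = $17,568.
Offense was committed for financial gain (+20%): $17,568 × 1.2 = $21,081.60.
No failures to appear in the past ten years (−20%): $21,081.60 × 0.8 = $16,865.28.
Continuous local residence of ten or more years (−$4,750 flat): $16,865.28 − $4,750 = $12,115.28.
Rounded to the nearest dollar: $12,115.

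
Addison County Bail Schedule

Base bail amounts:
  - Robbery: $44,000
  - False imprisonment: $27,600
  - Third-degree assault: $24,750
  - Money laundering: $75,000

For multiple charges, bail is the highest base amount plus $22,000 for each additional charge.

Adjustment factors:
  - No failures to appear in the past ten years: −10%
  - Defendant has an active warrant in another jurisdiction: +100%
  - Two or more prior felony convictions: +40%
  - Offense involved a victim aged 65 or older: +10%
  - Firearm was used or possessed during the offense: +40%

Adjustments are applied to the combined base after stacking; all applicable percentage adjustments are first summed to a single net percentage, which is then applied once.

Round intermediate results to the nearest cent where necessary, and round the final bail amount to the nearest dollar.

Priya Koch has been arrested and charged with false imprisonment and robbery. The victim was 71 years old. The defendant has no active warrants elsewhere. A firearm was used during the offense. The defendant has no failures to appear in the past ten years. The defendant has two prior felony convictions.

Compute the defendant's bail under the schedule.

$118,800

Base amounts from the schedule: false imprisonment $27,600; robbery $44,000.
Stacking rule: highest base plus $22,000 per additional charge. Highest is robbery at $44,000; 1 additional charge → +$22,000. Combined base = $66,000.
Net percentage adjustment: −10% +40% +10% +40% = +80%. $66,000 × 1.8 = $118,800.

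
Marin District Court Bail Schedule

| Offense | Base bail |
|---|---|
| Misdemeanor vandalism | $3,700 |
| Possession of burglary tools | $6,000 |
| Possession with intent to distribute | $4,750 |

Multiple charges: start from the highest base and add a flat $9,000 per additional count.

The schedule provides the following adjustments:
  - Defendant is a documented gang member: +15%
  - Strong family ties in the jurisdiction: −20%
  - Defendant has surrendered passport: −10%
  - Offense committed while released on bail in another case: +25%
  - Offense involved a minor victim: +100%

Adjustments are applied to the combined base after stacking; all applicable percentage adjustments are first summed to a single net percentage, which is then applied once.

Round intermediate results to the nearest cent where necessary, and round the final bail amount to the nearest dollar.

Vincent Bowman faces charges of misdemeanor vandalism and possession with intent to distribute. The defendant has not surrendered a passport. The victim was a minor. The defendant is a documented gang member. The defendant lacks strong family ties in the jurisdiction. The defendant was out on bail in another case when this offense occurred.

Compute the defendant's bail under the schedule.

Base amounts from the schedule: misdemeanor vandalism $3,700; possession with intent to distribute $4,750.
Stacking rule: highest base plus $9,000 per additional charge. Highest is possession with intent to distribute at $4,750; 1 additional charge → +$9,000. Combined base = $13,750.
Net percentage adjustment: +15% +25% +100% = +140%. $13,750 × 2.4 = $33,000.

$33,000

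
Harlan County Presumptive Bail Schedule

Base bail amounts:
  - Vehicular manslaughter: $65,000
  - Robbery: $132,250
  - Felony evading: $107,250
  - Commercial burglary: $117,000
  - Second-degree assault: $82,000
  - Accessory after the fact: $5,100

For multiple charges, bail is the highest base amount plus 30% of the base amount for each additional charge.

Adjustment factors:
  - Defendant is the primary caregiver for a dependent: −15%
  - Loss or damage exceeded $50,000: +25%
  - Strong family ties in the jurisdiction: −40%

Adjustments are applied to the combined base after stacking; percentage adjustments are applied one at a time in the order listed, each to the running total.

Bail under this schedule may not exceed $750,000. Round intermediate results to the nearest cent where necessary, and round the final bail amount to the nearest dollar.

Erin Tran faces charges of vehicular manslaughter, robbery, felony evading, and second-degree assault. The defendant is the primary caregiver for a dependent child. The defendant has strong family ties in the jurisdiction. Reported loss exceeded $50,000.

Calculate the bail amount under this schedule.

$132,935

Base amounts from the schedule: vehicular manslaughter $65,000; robbery $132,250; felony evading $107,250; second-degree assault $82,000.
Stacking rule: highest base plus 30% of each additional charge. Highest is robbery at $132,250. Additional: $65,000 × 30% = $19,500; $107,250 × 30% = $32,175; $82,000 × 30% = $24,600. Combined base = $132,250 + $76,275 = $208,525.
Defendant is the primary caregiver for a dependent (−15%): $208,525 × 0.85 = $177,246.25.
Loss or damage exceeded $50,000 (+25%): $177,246.25 × 1.25 = $221,557.81.
Strong family ties in the jurisdiction (−40%): $221,557.81 × 0.6 = $132,934.69.
$132,934.69 is within the $750,000 maximum.
Rounded to the nearest dollar: $132,935.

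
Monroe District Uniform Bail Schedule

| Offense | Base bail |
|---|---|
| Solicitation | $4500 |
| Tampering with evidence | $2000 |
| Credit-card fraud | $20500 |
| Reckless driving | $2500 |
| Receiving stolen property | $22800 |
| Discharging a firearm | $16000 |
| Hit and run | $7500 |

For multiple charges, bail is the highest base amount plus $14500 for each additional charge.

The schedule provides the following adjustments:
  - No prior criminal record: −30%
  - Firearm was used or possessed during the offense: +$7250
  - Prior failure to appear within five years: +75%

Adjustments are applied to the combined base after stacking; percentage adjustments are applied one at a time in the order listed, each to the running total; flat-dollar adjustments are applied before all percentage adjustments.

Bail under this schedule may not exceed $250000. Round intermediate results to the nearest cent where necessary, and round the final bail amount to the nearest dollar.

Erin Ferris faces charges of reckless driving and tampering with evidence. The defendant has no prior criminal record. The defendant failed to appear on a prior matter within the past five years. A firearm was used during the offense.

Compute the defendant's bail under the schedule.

Base amounts from the schedule: reckless driving $2500; tampering with evidence $2000.
Stacking rule: highest base plus $14500 per additional charge. Highest is reckless driving at $2500; 1 additional charge → +$14500. Combined base = $17000.
Firearm was used or possessed during the offense (+$7250 flat): $17000 + $7250 = $24250.
No prior criminal record (−30%): $24250 × 0.7 = $16975.
Prior failure to appear within five years (+75%): $16975 × 1.75 = $29706.25.
$29706.25 is within the $250000 maximum.
Rounded to the nearest dollar: $29706.

$29706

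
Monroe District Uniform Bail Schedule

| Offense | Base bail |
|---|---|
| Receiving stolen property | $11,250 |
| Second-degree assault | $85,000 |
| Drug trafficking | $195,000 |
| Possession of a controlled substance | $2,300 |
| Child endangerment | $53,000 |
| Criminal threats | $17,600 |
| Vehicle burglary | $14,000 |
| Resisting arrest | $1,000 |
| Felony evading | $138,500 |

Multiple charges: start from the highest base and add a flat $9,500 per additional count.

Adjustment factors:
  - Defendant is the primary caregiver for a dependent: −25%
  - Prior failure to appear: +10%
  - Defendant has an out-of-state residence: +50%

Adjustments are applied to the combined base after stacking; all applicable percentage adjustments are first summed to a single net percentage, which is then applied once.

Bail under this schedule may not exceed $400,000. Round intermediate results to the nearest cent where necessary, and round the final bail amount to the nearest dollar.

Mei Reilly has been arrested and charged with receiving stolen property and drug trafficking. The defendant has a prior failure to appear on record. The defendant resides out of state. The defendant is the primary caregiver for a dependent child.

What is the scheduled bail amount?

Base amounts from the schedule: receiving stolen property $11,250; drug trafficking $195,000.
Stacking rule: highest base plus $9,500 per additional charge. Highest is drug trafficking at $195,000; 1 additional charge → +$9,500. Combined base = $204,500.
Net percentage adjustment: −25% +10% +50% = +35%. $204,500 × 1.35 = $276,075.
$276,075 is within the $400,000 maximum.

$276,075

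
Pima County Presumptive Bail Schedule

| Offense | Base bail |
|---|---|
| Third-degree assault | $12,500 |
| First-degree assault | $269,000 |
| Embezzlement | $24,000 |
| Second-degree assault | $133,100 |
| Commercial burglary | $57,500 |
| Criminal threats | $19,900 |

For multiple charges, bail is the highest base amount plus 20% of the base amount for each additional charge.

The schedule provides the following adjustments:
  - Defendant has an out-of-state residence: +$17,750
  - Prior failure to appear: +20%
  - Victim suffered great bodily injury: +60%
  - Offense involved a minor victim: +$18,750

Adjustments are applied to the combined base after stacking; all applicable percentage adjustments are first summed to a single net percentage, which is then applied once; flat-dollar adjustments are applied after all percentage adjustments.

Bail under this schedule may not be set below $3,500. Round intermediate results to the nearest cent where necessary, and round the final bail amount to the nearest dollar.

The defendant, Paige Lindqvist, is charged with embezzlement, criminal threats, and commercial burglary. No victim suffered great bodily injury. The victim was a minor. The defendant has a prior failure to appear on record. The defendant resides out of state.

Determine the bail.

Base amounts from the schedule: embezzlement $24,000; criminal threats $19,900; commercial burglary $57,500.
Stacking rule: highest base plus 20% of each additional charge. Highest is commercial burglary at $57,500. Additional: $24,000 × 20% = $4,800; $19,900 × 20% = $3,980. Combined base = $57,500 + $8,780 = $66,280.
Prior failure to appear (+20%): $66,280 × 1.2 = $79,536.
Defendant has an out-of-state residence (+$17,750 flat): $79,536 + $17,750 = $97,286.
Offense involved a minor victim (+$18,750 flat): $97,286 + $18,750 = $116,036.
$116,036 is at or above the $3,500 minimum.

$116,036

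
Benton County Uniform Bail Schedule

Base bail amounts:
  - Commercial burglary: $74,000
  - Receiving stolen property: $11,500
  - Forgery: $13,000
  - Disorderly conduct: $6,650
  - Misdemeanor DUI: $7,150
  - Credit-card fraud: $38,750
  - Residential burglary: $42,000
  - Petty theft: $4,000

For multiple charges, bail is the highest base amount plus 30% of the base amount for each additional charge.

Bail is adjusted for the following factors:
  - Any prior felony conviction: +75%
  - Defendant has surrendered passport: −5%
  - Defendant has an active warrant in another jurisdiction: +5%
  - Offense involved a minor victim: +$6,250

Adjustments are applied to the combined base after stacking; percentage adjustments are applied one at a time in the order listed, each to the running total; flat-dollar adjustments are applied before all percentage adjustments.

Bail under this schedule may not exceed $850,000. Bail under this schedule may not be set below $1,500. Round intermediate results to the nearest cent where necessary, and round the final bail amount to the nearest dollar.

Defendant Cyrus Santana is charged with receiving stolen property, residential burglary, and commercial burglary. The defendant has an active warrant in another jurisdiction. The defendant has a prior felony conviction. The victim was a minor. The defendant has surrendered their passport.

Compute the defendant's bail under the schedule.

Base amounts from the schedule: receiving stolen property $11,500; residential burglary $42,000; commercial burglary $74,000.
Stacking rule: highest base plus 30% of each additional charge. Highest is commercial burglary at $74,000. Additional: $11,500 × 30% = $3,450; $42,000 × 30% = $12,600. Combined base = $74,000 + $16,050 = $90,050.
Offense involved a minor victim (+$6,250 flat): $90,050 + $6,250 = $96,300.
Any prior felony conviction (+75%): $96,300 × 1.75 = $168,525.
Defendant has surrendered passport (−5%): $168,525 × 0.95 = $160,098.75.
Defendant has an active warrant in another jurisdiction (+5%): $160,098.75 × 1.05 = $168,103.69.
$168,103.69 is within the $850,000 maximum.
$168,103.69 is at or above the $1,500 minimum.
Rounded to the nearest dollar: $168,104.

$168,104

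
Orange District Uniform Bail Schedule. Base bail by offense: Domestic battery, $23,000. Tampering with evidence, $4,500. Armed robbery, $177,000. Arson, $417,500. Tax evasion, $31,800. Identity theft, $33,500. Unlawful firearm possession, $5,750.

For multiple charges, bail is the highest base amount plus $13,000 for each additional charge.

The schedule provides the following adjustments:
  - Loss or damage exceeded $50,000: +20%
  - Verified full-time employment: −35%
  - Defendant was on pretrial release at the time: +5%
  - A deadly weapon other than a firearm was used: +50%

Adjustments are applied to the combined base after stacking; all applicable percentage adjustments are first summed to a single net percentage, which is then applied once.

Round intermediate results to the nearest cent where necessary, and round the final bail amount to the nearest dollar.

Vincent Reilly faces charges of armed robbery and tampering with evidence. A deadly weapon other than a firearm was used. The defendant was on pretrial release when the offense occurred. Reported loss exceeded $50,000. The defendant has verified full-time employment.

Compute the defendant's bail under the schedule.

Base amounts from the schedule: armed robbery $177,000; tampering with evidence $4,500.
Stacking rule: highest base plus $13,000 per additional charge. Highest is armed robbery at $177,000; 1 additional charge → +$13,000. Combined base = $190,000.
Net percentage adjustment: +20% −35% +5% +50% = +40%. $190,000 × 1.4 = $266,000.

$266,000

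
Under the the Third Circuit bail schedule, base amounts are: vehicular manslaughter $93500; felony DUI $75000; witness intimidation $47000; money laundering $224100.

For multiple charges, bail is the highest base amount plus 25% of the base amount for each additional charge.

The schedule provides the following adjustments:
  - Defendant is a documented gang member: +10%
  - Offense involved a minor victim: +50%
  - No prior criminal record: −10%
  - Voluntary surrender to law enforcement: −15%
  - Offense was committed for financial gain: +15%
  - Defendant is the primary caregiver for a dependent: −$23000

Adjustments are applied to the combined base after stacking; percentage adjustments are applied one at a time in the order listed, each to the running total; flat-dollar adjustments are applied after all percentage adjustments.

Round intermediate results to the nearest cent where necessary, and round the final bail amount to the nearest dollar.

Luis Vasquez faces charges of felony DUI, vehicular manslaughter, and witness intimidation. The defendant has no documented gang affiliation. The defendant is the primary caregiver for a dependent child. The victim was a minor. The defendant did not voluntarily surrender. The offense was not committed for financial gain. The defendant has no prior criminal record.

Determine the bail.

$144400

Base amounts from the schedule: felony DUI $75000; vehicular manslaughter $93500; witness intimidation $47000.
Stacking rule: highest base plus 25% of each additional charge. Highest is vehicular manslaughter at $93500. Additional: $75000 × 25% = $18750; $47000 × 25% = $11750. Combined base = $93500 + $30500 = $124000.
Offense involved a minor victim (+50%): $124000 × 1.5 = $186000.
No prior criminal record (−10%): $186000 × 0.9 = $167400.
Defendant is the primary caregiver for a dependent (−$23000 flat): $167400 − $23000 = $144400.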